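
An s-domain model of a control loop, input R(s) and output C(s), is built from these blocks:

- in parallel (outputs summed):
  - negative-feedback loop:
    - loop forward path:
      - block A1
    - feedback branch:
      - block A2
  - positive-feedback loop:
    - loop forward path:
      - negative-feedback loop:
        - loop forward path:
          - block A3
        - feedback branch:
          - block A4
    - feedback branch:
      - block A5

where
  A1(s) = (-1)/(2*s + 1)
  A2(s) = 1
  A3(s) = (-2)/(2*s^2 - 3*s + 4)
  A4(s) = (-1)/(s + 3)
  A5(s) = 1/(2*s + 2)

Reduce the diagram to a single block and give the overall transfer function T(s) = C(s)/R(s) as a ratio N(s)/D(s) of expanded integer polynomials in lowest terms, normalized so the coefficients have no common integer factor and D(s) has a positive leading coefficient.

Reducing step by step:

[1] feedback reduction of A1, A2 = (-1)/(2*s)
[2] apply the feedback formula to A3, A4 = (-2*s - 6)/(2*s^3 + 3*s^2 - 5*s + 14)
[3] collapse the loop ([A3/(1+A3*A4)] forward, A5 return) = (-2*s^2 - 8*s - 6)/(2*s^4 + 5*s^3 - 2*s^2 + 10*s + 17)
[4] reduce the parallel group [A1/(1+A1*A2)], [[A3/(1+A3*A4)]/(1-[A3/(1+A3*A4)]*A5)], giving the overall T(s)

Answer: (-2*s^4 - 9*s^3 - 14*s^2 - 22*s - 17)/(4*s^5 + 10*s^4 - 4*s^3 + 20*s^2 + 34*s)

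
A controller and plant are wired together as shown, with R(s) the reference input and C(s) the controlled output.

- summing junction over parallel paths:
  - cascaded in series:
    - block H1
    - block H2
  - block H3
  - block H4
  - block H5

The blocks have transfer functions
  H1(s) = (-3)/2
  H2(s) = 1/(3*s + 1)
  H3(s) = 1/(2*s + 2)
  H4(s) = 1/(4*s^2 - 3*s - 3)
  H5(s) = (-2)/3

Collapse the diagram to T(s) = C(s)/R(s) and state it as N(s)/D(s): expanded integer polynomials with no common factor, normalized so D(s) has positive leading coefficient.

Answer: (-24*s^4 - 14*s^3 + 31*s^2 + 51*s + 18)/(36*s^4 + 21*s^3 - 51*s^2 - 45*s - 9)

Working:
Step 1. cascade H1, H2; result (-3)/(6*s + 2)
Step 2. combine (H1*H2), H3, H4, H5 in parallel, giving the overall T(s)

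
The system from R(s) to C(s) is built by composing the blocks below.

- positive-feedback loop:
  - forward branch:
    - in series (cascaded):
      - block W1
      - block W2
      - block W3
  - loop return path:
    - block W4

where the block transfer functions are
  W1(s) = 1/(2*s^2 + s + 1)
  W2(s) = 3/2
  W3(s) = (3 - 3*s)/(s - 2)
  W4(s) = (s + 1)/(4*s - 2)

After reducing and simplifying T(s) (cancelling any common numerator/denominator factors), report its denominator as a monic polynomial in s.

First reduce the diagram to T(s).

(1) series reduction of W1, W2, W3 gives (9 - 9*s)/(4*s^3 - 6*s^2 - 2*s - 4)
(2) collapse the loop ((W1*W2*W3) forward, W4 return) gives (-36*s^2 + 54*s - 18)/(16*s^4 - 32*s^3 + 13*s^2 - 12*s - 1)
The result of step 2 is T(s) in lowest terms. Its denominator has leading coefficient 16; dividing the denominator through by 16 makes it monic.

Answer: s^4 - 2*s^3 + 13*s^2/16 - 3*s/4 - 1/16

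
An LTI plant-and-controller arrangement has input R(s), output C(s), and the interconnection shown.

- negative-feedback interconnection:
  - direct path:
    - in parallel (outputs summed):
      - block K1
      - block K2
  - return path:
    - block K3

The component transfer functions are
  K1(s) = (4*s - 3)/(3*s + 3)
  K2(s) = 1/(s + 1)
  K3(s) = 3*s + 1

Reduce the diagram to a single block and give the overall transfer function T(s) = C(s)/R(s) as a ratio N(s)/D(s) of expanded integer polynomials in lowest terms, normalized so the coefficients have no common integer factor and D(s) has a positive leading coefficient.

[1] reduce the parallel group K1, K2: (4*s)/(3*s + 3)
[2] apply the feedback formula to (K1+K2), K3, giving the overall T(s)

Answer: (4*s)/(12*s^2 + 7*s + 3)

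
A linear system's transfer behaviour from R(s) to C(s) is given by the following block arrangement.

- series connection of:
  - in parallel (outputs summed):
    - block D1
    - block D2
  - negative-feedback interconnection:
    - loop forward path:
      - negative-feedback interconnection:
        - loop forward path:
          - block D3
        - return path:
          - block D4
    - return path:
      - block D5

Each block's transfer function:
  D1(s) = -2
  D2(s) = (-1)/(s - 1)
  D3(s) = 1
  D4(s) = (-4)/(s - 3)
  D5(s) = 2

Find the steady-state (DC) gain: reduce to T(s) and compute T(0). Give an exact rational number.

1. sum the parallel branches D1, D2, giving (1 - 2*s)/(s - 1)
2. close the feedback loop around D3, D4, giving (s - 3)/(s - 7)
3. apply the feedback formula to [D3/(1+D3*D4)], D5, giving (s - 3)/(3*s - 13)
4. series reduction of (D1+D2), [[D3/(1+D3*D4)]/(1+[D3/(1+D3*D4)]*D5)], giving (-2*s^2 + 7*s - 3)/(3*s^2 - 16*s + 13)
That last expression is T(s); at s = 0 only the constant terms survive, so T(0) = -3/13.

Therefore the answer is -3/13.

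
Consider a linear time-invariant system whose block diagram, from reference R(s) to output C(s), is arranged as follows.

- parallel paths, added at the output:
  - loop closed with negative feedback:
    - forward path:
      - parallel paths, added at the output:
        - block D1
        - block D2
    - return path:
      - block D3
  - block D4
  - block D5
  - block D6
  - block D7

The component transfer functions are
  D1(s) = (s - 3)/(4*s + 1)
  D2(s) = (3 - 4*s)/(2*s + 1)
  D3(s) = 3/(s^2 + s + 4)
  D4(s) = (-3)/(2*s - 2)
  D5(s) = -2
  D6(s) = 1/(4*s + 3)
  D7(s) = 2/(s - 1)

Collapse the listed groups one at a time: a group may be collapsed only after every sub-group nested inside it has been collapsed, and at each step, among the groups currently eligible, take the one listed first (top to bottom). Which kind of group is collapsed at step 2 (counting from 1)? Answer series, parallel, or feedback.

Step 1: reduce the parallel group D1, D2
Step 2: collapse the loop ((D1+D2) forward, D3 return)
Step 3: combine [(D1+D2)/(1+(D1+D2)*D3)], D4, D5, D6, D7 in parallel
The group at step 2 is a feedback group.

Hence the answer: feedback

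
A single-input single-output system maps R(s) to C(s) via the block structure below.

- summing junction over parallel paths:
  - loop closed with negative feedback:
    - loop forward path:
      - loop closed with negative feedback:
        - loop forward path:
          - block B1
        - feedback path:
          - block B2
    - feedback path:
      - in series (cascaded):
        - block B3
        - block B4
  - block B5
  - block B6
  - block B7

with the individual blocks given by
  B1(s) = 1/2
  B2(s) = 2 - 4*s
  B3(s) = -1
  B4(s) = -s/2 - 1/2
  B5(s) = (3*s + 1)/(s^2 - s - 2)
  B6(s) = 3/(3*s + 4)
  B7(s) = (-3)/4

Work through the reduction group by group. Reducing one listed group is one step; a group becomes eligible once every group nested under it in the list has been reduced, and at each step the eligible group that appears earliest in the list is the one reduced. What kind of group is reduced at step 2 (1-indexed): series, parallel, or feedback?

Reducing step by step:

[1] apply the feedback formula to B1, B2
[2] cascade B3, B4
[3] collapse the loop ([B1/(1+B1*B2)] forward, (B3*B4) return)
[4] parallel reduction of [[B1/(1+B1*B2)]/(1+[B1/(1+B1*B2)]*(B3*B4))], B5, B6, B7
The group at step 2 is a series group.

Answer: series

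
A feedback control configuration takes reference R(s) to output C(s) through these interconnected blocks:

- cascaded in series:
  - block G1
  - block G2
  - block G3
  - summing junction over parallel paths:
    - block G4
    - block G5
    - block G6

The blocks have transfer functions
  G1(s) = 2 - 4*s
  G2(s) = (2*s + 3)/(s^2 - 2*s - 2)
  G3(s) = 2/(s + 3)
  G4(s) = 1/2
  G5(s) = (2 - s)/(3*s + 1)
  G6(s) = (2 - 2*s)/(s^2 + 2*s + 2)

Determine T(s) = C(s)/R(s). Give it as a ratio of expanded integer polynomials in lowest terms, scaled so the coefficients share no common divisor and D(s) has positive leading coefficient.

1. combine G4, G5, G6 in parallel, giving (s^3 - 5*s^2 + 20*s + 14)/(6*s^3 + 14*s^2 + 16*s + 4)
2. series reduction of G1, G2, G3, (G4+G5+G6): this yields T(s), and no further normalization is needed

Final answer: (-8*s^5 + 32*s^4 - 114*s^3 - 302*s^2 + 8*s + 84)/(3*s^6 + 10*s^5 - 9*s^4 - 64*s^3 - 104*s^2 - 64*s - 12)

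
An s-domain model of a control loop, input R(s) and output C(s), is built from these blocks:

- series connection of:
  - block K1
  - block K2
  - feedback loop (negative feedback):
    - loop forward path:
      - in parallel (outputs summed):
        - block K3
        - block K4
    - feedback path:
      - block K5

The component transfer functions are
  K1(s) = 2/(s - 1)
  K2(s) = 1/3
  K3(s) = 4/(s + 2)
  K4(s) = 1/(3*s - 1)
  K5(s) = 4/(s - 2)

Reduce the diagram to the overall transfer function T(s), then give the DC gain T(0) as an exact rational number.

Step 1. reduce the parallel group K3, K4, giving (13*s - 2)/(3*s^2 + 5*s - 2)
Step 2. collapse the loop ((K3+K4) forward, K5 return), giving (13*s^2 - 28*s + 4)/(3*s^3 - s^2 + 40*s - 4)
Step 3. cascade K1, K2, [(K3+K4)/(1+(K3+K4)*K5)], giving (26*s^2 - 56*s + 8)/(9*s^4 - 12*s^3 + 123*s^2 - 132*s + 12)
Evaluating the step-3 result (the overall T(s)) at s = 0 gives T(0) = 8/12 = 2/3.

Final answer: 2/3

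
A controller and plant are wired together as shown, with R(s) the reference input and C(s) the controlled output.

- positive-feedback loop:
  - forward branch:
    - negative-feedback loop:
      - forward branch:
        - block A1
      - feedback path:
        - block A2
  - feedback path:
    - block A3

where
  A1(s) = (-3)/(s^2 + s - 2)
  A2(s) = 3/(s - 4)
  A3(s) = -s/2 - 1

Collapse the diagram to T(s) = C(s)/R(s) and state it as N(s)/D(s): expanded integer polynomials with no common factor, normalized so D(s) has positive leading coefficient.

Step 1: close the feedback loop around A1, A2 gives (12 - 3*s)/(s^3 - 3*s^2 - 6*s - 1)
Step 2: feedback reduction of [A1/(1+A1*A2)], A3: this yields T(s), and no further normalization is needed

Therefore the answer is (24 - 6*s)/(2*s^3 - 9*s^2 - 6*s + 22).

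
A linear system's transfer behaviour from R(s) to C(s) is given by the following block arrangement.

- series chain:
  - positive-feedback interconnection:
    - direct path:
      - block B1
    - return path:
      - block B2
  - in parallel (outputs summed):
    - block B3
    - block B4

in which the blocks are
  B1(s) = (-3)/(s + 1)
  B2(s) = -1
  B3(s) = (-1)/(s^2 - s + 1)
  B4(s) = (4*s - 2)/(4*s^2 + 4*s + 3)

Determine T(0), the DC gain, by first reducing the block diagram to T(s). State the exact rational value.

Answer: -5/2

Working:
(1) feedback reduction of B1, B2 -> (-3)/(s - 2)
(2) combine B3, B4 in parallel -> (4*s^3 - 10*s^2 + 2*s - 5)/(4*s^4 + 3*s^2 + s + 3)
(3) series reduction of [B1/(1-B1*B2)], (B3+B4) -> (-12*s^3 + 30*s^2 - 6*s + 15)/(4*s^5 - 8*s^4 + 3*s^3 - 5*s^2 + s - 6)
The step-3 result is T(s). Setting s = 0: T(0) = 15/(-6) = -5/2.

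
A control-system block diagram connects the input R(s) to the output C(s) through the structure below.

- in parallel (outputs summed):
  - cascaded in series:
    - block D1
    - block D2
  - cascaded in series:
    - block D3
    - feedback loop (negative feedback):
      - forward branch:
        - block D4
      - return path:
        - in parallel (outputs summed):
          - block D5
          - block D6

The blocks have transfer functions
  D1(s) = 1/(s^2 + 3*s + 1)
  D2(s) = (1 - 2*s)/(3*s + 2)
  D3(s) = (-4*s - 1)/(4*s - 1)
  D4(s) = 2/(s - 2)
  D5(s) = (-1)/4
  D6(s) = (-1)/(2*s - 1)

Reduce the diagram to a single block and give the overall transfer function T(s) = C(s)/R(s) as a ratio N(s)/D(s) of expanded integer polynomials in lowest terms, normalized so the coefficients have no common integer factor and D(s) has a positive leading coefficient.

Reducing step by step:

Step 1 - combine D1, D2 in series, giving (1 - 2*s)/(3*s^3 + 11*s^2 + 9*s + 2)
Step 2 - combine D5, D6 in parallel, giving (-2*s - 3)/(8*s - 4)
Step 3 - reduce the feedback loop with forward D4 and return (D5+D6), giving (8*s - 4)/(4*s^2 - 12*s + 1)
Step 4 - combine D3, [D4/(1+D4*(D5+D6))] in series, giving (-32*s^2 + 8*s + 4)/(16*s^3 - 52*s^2 + 16*s - 1)
Step 5 - combine (D1*D2), (D3*[D4/(1+D4*(D5+D6))]) in parallel; the result is T(s) itself (integer coefficients, no common factor, positive leading denominator coefficient)

Answer: (-96*s^5 - 360*s^4 - 68*s^3 - 32*s^2 + 70*s + 7)/(48*s^6 + 20*s^5 - 380*s^4 - 263*s^3 + 29*s^2 + 23*s - 2)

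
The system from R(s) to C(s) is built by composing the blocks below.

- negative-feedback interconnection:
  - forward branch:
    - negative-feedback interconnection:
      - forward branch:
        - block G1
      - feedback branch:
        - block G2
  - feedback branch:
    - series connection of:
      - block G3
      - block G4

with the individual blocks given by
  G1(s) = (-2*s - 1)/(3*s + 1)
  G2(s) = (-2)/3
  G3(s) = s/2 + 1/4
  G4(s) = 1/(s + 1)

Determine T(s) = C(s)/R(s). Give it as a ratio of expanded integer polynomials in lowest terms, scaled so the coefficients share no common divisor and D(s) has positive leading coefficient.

Step 1 - feedback reduction of G1, G2; result (-6*s - 3)/(13*s + 5)
Step 2 - reduce the series chain G3, G4; result (2*s + 1)/(4*s + 4)
Step 3 - feedback reduction of [G1/(1+G1*G2)], (G3*G4), which is the overall transfer function T(s) = C(s)/R(s) in lowest terms

Final answer: (-24*s^2 - 36*s - 12)/(40*s^2 + 60*s + 17)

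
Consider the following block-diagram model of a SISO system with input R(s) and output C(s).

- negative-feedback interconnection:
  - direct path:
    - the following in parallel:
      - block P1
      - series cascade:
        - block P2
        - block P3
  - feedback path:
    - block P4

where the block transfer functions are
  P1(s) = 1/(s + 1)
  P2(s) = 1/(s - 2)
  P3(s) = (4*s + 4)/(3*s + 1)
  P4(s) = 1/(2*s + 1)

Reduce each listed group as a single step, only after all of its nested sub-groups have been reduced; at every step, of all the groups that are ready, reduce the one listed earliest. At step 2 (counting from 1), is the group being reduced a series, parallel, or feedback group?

The answer is parallel.

Reasoning:
Step 1: series reduction of P2, P3
Step 2: combine P1, (P2*P3) in parallel
Step 3: close the feedback loop around (P1+(P2*P3)), P4
At step 2 the group reduced is parallel.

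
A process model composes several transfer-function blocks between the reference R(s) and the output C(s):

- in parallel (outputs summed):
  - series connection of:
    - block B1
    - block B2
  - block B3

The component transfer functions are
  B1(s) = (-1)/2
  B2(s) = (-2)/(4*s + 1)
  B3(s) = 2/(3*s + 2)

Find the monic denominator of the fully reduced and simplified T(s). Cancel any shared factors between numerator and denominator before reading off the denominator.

First reduce the diagram to T(s).

1. cascade B1, B2 gives 1/(4*s + 1)
2. add (B1*B2), B3 (parallel) gives (11*s + 4)/(12*s^2 + 11*s + 2)
T(s) is the step-2 result (common factors already cancelled). Leading coefficient of the denominator: 12. Divide through by 12 for the monic polynomial.

Answer: s^2 + 11*s/12 + 1/6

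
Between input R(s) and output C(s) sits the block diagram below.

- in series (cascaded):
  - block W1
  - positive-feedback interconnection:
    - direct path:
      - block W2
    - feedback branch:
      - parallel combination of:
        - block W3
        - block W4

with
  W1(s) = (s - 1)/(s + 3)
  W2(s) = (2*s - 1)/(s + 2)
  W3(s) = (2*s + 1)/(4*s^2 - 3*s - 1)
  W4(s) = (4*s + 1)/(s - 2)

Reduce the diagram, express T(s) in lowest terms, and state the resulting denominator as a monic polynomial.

The answer is s^5 + 59*s^4/28 - 18*s^3/7 + s^2/28 - 25*s/28 - 3/28.

Reasoning:
[1] sum the parallel branches W3, W4; result (16*s^3 - 6*s^2 - 10*s - 3)/(4*s^3 - 11*s^2 + 5*s + 2)
[2] apply the feedback formula to W2, (W3+W4); result (-8*s^4 + 26*s^3 - 21*s^2 + s + 2)/(28*s^4 - 25*s^3 + 3*s^2 - 8*s - 1)
[3] reduce the series chain W1, [W2/(1-W2*(W3+W4))]; result (-8*s^5 + 34*s^4 - 47*s^3 + 22*s^2 + s - 2)/(28*s^5 + 59*s^4 - 72*s^3 + s^2 - 25*s - 3)
That last expression is T(s), already simplified. Scaling its denominator by 1/28 (the reciprocal of the leading coefficient) yields the monic denominator.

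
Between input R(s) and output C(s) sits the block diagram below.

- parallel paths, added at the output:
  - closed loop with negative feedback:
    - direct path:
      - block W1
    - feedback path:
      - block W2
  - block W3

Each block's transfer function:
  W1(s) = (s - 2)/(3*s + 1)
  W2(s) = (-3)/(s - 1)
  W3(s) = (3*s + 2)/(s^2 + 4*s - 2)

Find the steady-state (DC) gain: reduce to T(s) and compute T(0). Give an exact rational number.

[1] reduce the feedback loop with forward W1 and return W2, giving (s^2 - 3*s + 2)/(3*s^2 - 5*s + 5)
[2] reduce the parallel group [W1/(1+W1*W2)], W3, giving (s^4 + 10*s^3 - 21*s^2 + 19*s + 6)/(3*s^4 + 7*s^3 - 21*s^2 + 30*s - 10)
Step 2 gives the overall T(s). Then T(0) = 6/(-10) = -3/5.

Therefore the answer is -3/5.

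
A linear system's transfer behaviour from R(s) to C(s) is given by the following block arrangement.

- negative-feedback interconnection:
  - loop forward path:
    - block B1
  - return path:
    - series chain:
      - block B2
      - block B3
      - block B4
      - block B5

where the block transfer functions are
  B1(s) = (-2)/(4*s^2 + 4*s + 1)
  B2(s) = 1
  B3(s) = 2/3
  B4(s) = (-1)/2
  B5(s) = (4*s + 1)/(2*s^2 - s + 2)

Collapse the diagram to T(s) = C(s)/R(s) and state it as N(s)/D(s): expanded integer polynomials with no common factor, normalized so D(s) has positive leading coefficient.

Answer: (-12*s^2 + 6*s - 12)/(24*s^4 + 12*s^3 + 18*s^2 + 29*s + 8)

Working:
Step 1 - multiply B2, B3, B4, B5 (series): (-4*s - 1)/(6*s^2 - 3*s + 6)
Step 2 - close the feedback loop around B1, (B2*B3*B4*B5), which is the overall transfer function T(s) = C(s)/R(s) in lowest terms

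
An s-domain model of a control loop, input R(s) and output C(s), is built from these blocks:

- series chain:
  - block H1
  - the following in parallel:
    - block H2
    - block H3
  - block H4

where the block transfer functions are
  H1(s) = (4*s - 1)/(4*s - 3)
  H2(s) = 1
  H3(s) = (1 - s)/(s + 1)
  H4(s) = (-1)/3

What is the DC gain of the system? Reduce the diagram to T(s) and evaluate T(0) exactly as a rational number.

First reduce the diagram to T(s).

(1) sum the parallel branches H2, H3 gives 2/(s + 1)
(2) reduce the series chain H1, (H2+H3), H4 gives (2 - 8*s)/(12*s^2 + 3*s - 9)
DC gain: substitute s = 0 into T(s) from step 2: T(0) = 2/(-9) = -2/9.

Answer: -2/9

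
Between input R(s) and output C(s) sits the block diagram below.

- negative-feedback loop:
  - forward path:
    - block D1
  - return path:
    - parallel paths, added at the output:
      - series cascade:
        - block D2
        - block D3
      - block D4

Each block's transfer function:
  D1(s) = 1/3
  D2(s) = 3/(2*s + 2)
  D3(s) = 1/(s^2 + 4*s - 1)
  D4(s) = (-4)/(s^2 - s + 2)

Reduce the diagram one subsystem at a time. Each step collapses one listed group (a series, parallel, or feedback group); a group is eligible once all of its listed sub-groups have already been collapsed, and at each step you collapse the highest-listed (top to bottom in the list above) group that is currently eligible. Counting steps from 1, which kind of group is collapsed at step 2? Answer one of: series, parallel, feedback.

Reducing step by step:

Step 1: multiply D2, D3 (series)
Step 2: combine (D2*D3), D4 in parallel
Step 3: reduce the feedback loop with forward D1 and return ((D2*D3)+D4)
At step 2 the group reduced is parallel.

Answer: parallel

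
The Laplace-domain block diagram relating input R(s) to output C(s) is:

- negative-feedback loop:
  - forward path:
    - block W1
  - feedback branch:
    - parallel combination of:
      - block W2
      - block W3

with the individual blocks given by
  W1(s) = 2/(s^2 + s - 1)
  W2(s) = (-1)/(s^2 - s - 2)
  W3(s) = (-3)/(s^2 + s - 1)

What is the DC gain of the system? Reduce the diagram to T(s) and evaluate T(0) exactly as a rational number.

(1) parallel reduction of W2, W3 gives (-4*s^2 + 2*s + 7)/(s^4 - 4*s^2 - s + 2)
(2) close the feedback loop around W1, (W2+W3) gives (2*s^4 - 8*s^2 - 2*s + 4)/(s^6 + s^5 - 5*s^4 - 5*s^3 - 3*s^2 + 7*s + 12)
Evaluating the step-2 result (the overall T(s)) at s = 0 gives T(0) = 4/12 = 1/3.

Hence the answer: 1/3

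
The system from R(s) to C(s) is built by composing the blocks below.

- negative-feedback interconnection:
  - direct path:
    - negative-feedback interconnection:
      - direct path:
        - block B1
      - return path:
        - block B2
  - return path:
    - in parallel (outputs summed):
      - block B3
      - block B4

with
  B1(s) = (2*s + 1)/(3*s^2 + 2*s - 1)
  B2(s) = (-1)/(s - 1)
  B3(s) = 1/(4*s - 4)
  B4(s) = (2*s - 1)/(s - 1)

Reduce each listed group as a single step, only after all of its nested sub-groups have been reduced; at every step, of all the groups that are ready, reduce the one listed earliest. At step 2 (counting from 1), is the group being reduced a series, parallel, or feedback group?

1. reduce the feedback loop with forward B1 and return B2
2. reduce the parallel group B3, B4
3. reduce the feedback loop with forward [B1/(1+B1*B2)] and return (B3+B4)
Step 2 collapses a parallel group.

Therefore the answer is parallel.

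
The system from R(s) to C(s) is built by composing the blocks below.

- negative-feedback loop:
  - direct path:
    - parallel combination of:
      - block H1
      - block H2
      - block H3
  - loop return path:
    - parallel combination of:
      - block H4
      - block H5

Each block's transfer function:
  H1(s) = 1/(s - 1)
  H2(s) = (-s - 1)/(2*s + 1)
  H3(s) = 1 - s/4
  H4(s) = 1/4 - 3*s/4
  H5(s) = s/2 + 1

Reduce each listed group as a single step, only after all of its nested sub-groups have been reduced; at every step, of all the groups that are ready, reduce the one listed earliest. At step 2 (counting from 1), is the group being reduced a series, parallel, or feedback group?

(1) add H1, H2, H3 (parallel)
(2) reduce the parallel group H4, H5
(3) feedback reduction of (H1+H2+H3), (H4+H5)
The group at step 2 is a parallel group.

Answer: parallel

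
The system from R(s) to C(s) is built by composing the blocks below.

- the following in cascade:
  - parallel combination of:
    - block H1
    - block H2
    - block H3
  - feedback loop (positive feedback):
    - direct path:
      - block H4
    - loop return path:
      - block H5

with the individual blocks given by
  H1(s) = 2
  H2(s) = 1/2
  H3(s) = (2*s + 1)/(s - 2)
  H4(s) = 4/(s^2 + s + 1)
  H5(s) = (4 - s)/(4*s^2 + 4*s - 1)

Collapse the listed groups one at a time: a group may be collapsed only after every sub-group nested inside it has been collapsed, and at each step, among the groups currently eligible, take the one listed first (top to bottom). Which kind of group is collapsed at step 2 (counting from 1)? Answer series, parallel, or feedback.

The answer is feedback.

Reasoning:
Step 1: reduce the parallel group H1, H2, H3
Step 2: apply the feedback formula to H4, H5
Step 3: cascade (H1+H2+H3), [H4/(1-H4*H5)]
Step 2: feedback.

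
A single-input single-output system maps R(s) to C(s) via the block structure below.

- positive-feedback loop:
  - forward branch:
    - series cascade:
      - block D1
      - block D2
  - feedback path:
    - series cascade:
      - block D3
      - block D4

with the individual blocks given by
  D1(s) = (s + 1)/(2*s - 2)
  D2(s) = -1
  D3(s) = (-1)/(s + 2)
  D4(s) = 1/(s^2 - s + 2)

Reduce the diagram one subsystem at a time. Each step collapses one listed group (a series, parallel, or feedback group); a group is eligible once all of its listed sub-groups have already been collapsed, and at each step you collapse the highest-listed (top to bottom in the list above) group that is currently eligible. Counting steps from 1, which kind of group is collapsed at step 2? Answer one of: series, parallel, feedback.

Step 1: combine D1, D2 in series
Step 2: series reduction of D3, D4
Step 3: collapse the loop ((D1*D2) forward, (D3*D4) return)
Step 2 collapses a series group.

Therefore the answer is series.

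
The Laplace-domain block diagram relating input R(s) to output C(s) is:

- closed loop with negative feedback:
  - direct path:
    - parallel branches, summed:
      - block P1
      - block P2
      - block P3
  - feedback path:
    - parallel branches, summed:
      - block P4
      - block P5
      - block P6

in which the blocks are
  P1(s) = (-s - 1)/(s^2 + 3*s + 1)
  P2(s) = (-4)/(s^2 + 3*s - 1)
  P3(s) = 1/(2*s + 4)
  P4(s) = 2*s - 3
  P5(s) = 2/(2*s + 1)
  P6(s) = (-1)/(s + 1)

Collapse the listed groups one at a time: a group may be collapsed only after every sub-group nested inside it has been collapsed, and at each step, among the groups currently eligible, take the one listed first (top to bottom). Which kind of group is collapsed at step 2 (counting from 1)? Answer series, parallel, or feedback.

Answer: parallel

Working:
[1] add P1, P2, P3 (parallel)
[2] add P4, P5, P6 (parallel)
[3] close the feedback loop around (P1+P2+P3), (P4+P5+P6)
The group at step 2 is a parallel group.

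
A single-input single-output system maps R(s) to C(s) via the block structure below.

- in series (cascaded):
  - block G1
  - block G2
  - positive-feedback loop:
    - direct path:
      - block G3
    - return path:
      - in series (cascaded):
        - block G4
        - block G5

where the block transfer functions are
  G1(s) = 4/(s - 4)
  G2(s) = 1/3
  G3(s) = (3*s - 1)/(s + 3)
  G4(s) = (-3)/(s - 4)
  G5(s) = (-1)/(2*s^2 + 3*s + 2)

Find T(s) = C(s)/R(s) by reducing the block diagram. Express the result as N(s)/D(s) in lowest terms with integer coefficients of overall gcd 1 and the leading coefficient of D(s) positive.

(1) combine G4, G5 in series: 3/(2*s^3 - 5*s^2 - 10*s - 8)
(2) apply the feedback formula to G3, (G4*G5): (6*s^4 - 17*s^3 - 25*s^2 - 14*s + 8)/(2*s^4 + s^3 - 25*s^2 - 47*s - 21)
(3) multiply G1, G2, [G3/(1-G3*(G4*G5))] (series) - this is the overall T(s), already in the required normalized form

Final answer: (24*s^3 + 28*s^2 + 12*s - 8)/(6*s^4 + 3*s^3 - 75*s^2 - 141*s - 63)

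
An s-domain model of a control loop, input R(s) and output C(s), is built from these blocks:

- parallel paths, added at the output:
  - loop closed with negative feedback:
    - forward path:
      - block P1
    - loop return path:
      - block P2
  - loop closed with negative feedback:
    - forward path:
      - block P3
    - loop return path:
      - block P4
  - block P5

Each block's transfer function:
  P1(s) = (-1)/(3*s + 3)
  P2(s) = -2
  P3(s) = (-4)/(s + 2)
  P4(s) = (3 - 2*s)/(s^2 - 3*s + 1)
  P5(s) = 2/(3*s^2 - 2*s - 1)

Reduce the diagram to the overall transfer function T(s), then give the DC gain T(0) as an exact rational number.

1. close the feedback loop around P1, P2 gives (-1)/(3*s + 5)
2. collapse the loop (P3 forward, P4 return) gives (-4*s^2 + 12*s - 4)/(s^3 - s^2 + 3*s - 10)
3. parallel reduction of [P1/(1+P1*P2)], [P3/(1+P3*P4)], P5 gives (-39*s^5 + 83*s^4 + 118*s^3 - 129*s^2 - 55*s - 90)/(9*s^6 + 5*s^4 - 55*s^3 - 124*s^2 + 115*s + 50)
Evaluating the step-3 result (the overall T(s)) at s = 0 gives T(0) = -90/50 = -9/5.

Final answer: -9/5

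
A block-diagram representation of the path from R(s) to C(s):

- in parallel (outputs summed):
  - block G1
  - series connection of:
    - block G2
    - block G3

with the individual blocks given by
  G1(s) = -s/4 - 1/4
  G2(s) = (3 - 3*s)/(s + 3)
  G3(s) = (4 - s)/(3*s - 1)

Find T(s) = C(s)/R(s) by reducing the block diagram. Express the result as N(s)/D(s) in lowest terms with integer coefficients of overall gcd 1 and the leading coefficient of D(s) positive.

Step 1 - combine G2, G3 in series = (3*s^2 - 15*s + 12)/(3*s^2 + 8*s - 3)
Step 2 - reduce the parallel group G1, (G2*G3) - this is the overall T(s), already in the required normalized form

Hence the answer: (-3*s^3 + s^2 - 65*s + 51)/(12*s^2 + 32*s - 12)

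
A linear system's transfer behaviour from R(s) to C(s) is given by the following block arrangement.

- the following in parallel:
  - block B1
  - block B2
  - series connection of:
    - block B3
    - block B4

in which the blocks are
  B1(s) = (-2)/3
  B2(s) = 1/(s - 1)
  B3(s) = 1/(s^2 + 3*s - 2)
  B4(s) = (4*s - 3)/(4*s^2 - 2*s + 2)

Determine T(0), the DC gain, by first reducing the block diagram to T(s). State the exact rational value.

Reducing step by step:

[1] reduce the series chain B3, B4 gives (4*s - 3)/(4*s^4 + 10*s^3 - 12*s^2 + 10*s - 4)
[2] parallel reduction of B1, B2, (B3*B4) gives (-8*s^5 + 74*s^3 - 68*s^2 + 37*s - 11)/(12*s^5 + 18*s^4 - 66*s^3 + 66*s^2 - 42*s + 12)
DC gain: substitute s = 0 into T(s) from step 2: T(0) = -11/12.

Answer: -11/12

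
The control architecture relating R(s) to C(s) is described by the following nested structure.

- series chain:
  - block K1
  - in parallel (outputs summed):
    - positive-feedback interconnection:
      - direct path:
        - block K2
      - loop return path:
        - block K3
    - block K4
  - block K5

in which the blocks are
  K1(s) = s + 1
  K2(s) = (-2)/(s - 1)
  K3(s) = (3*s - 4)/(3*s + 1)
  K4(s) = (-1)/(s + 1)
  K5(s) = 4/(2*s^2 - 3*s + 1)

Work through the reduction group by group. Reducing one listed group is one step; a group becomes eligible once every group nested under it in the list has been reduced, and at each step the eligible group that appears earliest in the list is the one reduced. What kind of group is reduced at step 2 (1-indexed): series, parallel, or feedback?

The answer is parallel.

Reasoning:
1. collapse the loop (K2 forward, K3 return)
2. sum the parallel branches [K2/(1-K2*K3)], K4
3. series reduction of K1, ([K2/(1-K2*K3)]+K4), K5
At step 2 the group reduced is parallel.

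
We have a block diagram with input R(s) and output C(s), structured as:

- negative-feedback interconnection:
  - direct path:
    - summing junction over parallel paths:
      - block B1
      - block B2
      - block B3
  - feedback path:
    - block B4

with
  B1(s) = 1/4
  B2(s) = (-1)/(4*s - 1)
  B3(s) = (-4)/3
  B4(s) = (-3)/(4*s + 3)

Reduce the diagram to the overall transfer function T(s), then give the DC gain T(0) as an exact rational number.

Reducing step by step:

Step 1: sum the parallel branches B1, B2, B3; result (1 - 52*s)/(48*s - 12)
Step 2: reduce the feedback loop with forward (B1+B2+B3) and return B4; result (-208*s^2 - 152*s + 3)/(192*s^2 + 252*s - 39)
Step 2 gives the overall T(s). Then T(0) = 3/(-39) = -1/13.

Answer: -1/13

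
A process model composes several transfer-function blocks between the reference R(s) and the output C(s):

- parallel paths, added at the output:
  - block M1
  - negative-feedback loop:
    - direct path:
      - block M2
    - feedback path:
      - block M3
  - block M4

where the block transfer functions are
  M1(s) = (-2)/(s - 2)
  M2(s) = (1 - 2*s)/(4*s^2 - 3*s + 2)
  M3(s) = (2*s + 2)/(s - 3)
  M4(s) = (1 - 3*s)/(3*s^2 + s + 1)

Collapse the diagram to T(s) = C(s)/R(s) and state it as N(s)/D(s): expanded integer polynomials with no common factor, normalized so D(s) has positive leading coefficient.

Answer: (-42*s^5 + 222*s^4 - 234*s^3 + 169*s^2 - 67*s + 22)/(12*s^6 - 77*s^5 + 118*s^4 - 46*s^3 + 49*s^2 - 14*s + 8)

Working:
1. feedback reduction of M2, M3, giving (-2*s^2 + 7*s - 3)/(4*s^3 - 19*s^2 + 9*s - 4)
2. combine M1, [M2/(1+M2*M3)], M4 in parallel; the result is T(s) itself (integer coefficients, no common factor, positive leading denominator coefficient)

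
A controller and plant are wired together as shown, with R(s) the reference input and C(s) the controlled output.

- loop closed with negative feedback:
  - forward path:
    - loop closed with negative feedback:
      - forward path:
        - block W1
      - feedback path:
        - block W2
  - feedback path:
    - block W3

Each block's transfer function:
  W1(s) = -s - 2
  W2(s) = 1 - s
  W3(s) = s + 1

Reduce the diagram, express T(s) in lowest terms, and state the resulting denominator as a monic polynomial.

[1] collapse the loop (W1 forward, W2 return) gives (-s - 2)/(s^2 + s - 1)
[2] feedback reduction of [W1/(1+W1*W2)], W3 gives (s + 2)/(2*s + 3)
Step 2 gives the fully reduced T(s), with no common factor left to cancel. The denominator's leading coefficient is 2, so divide each of its coefficients by 2 to get the monic form.

Therefore the answer is s + 3/2.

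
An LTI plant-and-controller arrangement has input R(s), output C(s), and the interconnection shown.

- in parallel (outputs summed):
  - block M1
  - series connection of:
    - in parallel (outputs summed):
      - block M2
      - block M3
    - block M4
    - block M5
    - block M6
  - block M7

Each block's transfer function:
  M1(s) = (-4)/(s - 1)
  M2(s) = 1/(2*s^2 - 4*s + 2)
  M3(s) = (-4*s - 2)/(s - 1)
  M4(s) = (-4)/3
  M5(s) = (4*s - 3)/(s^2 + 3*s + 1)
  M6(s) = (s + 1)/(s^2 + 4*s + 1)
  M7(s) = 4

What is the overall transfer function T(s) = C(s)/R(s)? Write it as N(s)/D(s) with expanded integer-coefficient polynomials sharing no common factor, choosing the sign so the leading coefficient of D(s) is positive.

1. sum the parallel branches M2, M3, giving (-8*s^2 + 4*s + 5)/(2*s^2 - 4*s + 2)
2. multiply (M2+M3), M4, M5, M6 (series), giving (64*s^4 - 16*s^3 - 96*s^2 + 14*s + 30)/(3*s^6 + 15*s^5 + 3*s^4 - 42*s^3 + 3*s^2 + 15*s + 3)
3. combine M1, ((M2+M3)*M4*M5*M6), M7 in parallel - this is the overall T(s), already in the required normalized form

Answer: (12*s^6 + 48*s^5 + 4*s^4 - 268*s^3 + 146*s + 54)/(3*s^6 + 15*s^5 + 3*s^4 - 42*s^3 + 3*s^2 + 15*s + 3)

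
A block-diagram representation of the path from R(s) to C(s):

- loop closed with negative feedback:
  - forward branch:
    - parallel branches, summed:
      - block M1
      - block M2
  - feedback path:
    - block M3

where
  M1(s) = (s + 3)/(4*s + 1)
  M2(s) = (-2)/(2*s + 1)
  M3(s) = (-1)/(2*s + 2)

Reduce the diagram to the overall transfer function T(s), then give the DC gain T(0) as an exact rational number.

The answer is 2.

Reasoning:
Step 1. add M1, M2 (parallel): (2*s^2 - s + 1)/(8*s^2 + 6*s + 1)
Step 2. reduce the feedback loop with forward (M1+M2) and return M3: (4*s^3 + 2*s^2 + 2)/(16*s^3 + 26*s^2 + 15*s + 1)
Step 2 gives the overall T(s). Then T(0) = 2/1 = 2.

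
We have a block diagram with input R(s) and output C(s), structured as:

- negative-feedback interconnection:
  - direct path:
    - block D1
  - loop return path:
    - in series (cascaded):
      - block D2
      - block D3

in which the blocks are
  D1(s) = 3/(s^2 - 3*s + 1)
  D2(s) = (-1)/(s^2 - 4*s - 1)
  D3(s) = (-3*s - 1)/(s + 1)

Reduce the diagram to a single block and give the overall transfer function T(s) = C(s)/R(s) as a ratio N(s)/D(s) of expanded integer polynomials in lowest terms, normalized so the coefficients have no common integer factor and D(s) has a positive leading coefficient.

Answer: (3*s^3 - 9*s^2 - 15*s - 3)/(s^5 - 6*s^4 + 5*s^3 + 11*s^2 + 7*s + 2)

Working:
1. cascade D2, D3 gives (3*s + 1)/(s^3 - 3*s^2 - 5*s - 1)
2. close the feedback loop around D1, (D2*D3); the result is T(s) itself (integer coefficients, no common factor, positive leading denominator coefficient)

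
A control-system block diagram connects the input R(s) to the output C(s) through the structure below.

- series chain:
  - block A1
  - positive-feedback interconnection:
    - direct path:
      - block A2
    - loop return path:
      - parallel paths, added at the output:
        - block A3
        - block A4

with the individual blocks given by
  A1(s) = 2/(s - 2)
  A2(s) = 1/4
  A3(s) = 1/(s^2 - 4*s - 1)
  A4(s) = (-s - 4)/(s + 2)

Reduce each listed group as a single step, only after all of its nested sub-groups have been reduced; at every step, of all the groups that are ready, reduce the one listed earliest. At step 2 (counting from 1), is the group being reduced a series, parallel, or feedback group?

Step 1 - sum the parallel branches A3, A4
Step 2 - collapse the loop (A2 forward, (A3+A4) return)
Step 3 - reduce the series chain A1, [A2/(1-A2*(A3+A4))]
So the answer for step 2 is feedback.

Final answer: feedback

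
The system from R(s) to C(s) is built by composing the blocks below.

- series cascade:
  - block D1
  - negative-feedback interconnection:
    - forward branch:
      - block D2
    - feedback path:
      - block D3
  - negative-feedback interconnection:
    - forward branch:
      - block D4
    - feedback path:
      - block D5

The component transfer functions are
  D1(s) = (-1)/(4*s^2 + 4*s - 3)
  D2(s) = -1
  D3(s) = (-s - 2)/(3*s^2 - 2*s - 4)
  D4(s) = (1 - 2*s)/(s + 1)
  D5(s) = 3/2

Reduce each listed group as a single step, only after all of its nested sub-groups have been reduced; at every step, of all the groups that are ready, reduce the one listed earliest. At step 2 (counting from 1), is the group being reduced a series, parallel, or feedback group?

[1] collapse the loop (D2 forward, D3 return)
[2] reduce the feedback loop with forward D4 and return D5
[3] cascade D1, [D2/(1+D2*D3)], [D4/(1+D4*D5)]
At step 2 the group reduced is feedback.

Final answer: feedback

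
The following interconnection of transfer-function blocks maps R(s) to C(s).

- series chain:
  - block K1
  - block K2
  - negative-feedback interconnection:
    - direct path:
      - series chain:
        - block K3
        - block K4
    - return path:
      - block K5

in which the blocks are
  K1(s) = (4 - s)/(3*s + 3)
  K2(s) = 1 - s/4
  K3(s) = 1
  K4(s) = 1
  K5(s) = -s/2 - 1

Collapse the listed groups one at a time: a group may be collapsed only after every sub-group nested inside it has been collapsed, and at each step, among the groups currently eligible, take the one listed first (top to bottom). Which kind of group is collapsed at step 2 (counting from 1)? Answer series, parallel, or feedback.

Step 1: series reduction of K3, K4
Step 2: feedback reduction of (K3*K4), K5
Step 3: reduce the series chain K1, K2, [(K3*K4)/(1+(K3*K4)*K5)]
The group at step 2 is a feedback group.

Hence the answer: feedback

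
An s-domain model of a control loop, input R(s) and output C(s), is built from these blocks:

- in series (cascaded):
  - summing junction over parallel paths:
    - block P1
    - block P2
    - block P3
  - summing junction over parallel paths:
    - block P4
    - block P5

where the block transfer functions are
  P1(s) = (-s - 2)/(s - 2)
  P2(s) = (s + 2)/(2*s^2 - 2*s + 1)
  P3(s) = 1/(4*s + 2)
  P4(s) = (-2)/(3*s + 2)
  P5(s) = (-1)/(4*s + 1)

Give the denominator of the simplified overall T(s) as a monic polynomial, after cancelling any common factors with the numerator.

[1] combine P1, P2, P3 in parallel, giving (-8*s^4 - 6*s^3 + 4*s^2 - 13*s - 14)/(8*s^4 - 20*s^3 + 8*s^2 + 2*s - 4)
[2] sum the parallel branches P4, P5, giving (-11*s - 4)/(12*s^2 + 11*s + 2)
[3] reduce the series chain (P1+P2+P3), (P4+P5), giving (88*s^5 + 98*s^4 - 20*s^3 + 127*s^2 + 206*s + 56)/(96*s^6 - 152*s^5 - 108*s^4 + 72*s^3 - 10*s^2 - 40*s - 8)
Step 3 gives the fully reduced T(s), with no common factor left to cancel. The denominator's leading coefficient is 96, so divide each of its coefficients by 96 to get the monic form.

Final answer: s^6 - 19*s^5/12 - 9*s^4/8 + 3*s^3/4 - 5*s^2/48 - 5*s/12 - 1/12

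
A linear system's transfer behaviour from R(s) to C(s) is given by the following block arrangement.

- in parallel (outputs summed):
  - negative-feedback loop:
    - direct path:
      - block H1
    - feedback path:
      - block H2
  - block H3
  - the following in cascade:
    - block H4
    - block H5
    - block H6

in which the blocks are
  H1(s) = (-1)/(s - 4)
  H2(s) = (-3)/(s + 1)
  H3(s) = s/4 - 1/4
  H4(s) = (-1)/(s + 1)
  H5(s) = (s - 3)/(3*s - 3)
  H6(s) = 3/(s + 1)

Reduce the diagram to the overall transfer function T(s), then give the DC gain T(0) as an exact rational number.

1. close the feedback loop around H1, H2 gives (-s - 1)/(s^2 - 3*s - 1)
2. cascade H4, H5, H6 gives (3 - s)/(s^3 + s^2 - s - 1)
3. add [H1/(1+H1*H2)], H3, (H4*H5*H6) (parallel) gives (s^6 - 3*s^5 - 7*s^4 - 6*s^3 + 27*s^2 - 27*s - 9)/(4*s^5 - 8*s^4 - 20*s^3 + 4*s^2 + 16*s + 4)
DC gain: substitute s = 0 into T(s) from step 3: T(0) = -9/4.

Answer: -9/4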